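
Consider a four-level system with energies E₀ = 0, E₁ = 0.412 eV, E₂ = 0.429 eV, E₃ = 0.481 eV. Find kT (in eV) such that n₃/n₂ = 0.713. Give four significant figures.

0.1537 eV

n₃/n₂ = exp[−(E₃−E₂)/kT] = 0.713.
⇒ (E₃−E₂)/kT = ln(1/0.713) = ln(1.40252) = 0.338271.
kT = 0.052 eV / 0.338271 = 0.1537 eV.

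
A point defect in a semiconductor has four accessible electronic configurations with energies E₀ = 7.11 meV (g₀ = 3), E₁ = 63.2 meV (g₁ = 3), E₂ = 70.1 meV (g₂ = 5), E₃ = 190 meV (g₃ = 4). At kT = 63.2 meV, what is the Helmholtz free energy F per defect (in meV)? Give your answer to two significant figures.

Eᵢ/kT = 0.1125, 1.000, 1.109, 3.006.
Z = Σ gᵢe^(−Eᵢ/kT) = 3·e^(−0.1125) + 3·e^(−1.000) + 5·e^(−1.109) + 4·e^(−3.006) = 2.681 + 1.104 + 1.649 + 0.1980 = 5.632.
F = −kT ln Z = −63.2 × ln(5.632) = −63.2 × 1.728 = -110 meV.

-110 meV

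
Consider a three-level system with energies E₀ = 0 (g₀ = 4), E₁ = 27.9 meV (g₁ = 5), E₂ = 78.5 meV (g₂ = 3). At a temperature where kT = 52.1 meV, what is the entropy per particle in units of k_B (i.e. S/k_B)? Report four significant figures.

2.365

Eᵢ/kT = 0, 0.535509, 1.50672.
Z = Σ gᵢe^(−Eᵢ/kT) = 4·e^(−0) + 5·e^(−0.535509) + 3·e^(−1.50672) = 4.00000 + 2.92686 + 0.664907 = 7.59177.
⟨E⟩ = Σ EᵢPᵢ = 17.6315 meV.
S/k_B = ln Z + ⟨E⟩/kT = ln(7.59177) + 17.6315/52.1 = 2.02706 + 0.338417 = 2.365.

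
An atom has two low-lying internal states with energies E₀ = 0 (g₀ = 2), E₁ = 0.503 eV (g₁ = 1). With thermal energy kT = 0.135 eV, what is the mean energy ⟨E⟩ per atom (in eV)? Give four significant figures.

0.005987 eV

Eᵢ/kT = 0, 3.72593.
Z = Σ gᵢe^(−Eᵢ/kT) = 2·e^(−0) + 1·e^(−3.72593) = 2.00000 + 0.0240907 = 2.02409.
⟨E⟩ = Σ Eᵢ gᵢe^(−Eᵢ/kT) / Z = (0·2.00000 + 0.503·0.0240907) / 2.02409 = 0.005987 eV.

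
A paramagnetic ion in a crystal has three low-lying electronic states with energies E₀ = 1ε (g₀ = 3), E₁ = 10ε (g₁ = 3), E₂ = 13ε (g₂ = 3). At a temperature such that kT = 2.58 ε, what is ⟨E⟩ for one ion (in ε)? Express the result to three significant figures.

1.37 ε

Eᵢ/kT = 0.38760, 3.8760, 5.0388.
Z = Σ gᵢe^(−Eᵢ/kT) = 3·e^(−0.38760) + 3·e^(−3.8760) + 3·e^(−5.0388) = 2.0361 + 0.062201 + 0.019445 = 2.1177.
⟨E⟩ = Σ Eᵢ gᵢe^(−Eᵢ/kT) / Z = (1·2.0361 + 10·0.062201 + 13·0.019445) / 2.1177 = 1.37 ε.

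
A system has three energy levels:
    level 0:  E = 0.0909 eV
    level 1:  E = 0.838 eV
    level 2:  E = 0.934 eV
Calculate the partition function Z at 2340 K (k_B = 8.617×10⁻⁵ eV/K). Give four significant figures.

Z = 0.6625

k_BT = 8.617×10⁻⁵ × 2340 K = 0.201638 eV.
Eᵢ/kT = 0.450808, 4.15596, 4.63206.
Z = Σ e^(−Eᵢ/kT) = e^(−0.450808) + e^(−4.15596) + e^(−4.63206) = 0.637113 + 0.0156707 + 0.00973468 = 0.662518.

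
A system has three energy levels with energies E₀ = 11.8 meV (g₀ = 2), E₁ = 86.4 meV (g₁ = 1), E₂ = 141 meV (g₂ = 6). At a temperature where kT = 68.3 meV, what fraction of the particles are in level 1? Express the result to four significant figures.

Eᵢ/kT = 0.172767, 1.26501, 2.06442.
Z = Σ gᵢe^(−Eᵢ/kT) = 2·e^(−0.172767) + 1·e^(−1.26501) + 6·e^(−2.06442) = 1.68267 + 0.282236 + 0.761351 = 2.72626.
P₁ = g₁ e^(−E₁/kT) / Z = 0.282236/2.72626 = 0.1035.

0.1035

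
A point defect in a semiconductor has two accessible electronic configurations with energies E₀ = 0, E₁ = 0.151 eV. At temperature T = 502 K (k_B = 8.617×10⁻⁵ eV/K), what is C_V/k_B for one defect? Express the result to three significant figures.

0.350

k_BT = 8.617×10⁻⁵ × 502 K = 0.043257 eV.
Eᵢ/kT = 0, 3.4908.
Z = Σ e^(−Eᵢ/kT) = e^(−0) + e^(−3.4908) = 1.0000 + 0.030476 = 1.0305.
⟨E⟩ = 0.0044657 eV, ⟨E²⟩ = 0.00067432 eV².
C_V/k_B = (⟨E²⟩ − ⟨E⟩²)/(kT)² = (0.00067432 − 0.000019942)/0.0018712 = 0.350.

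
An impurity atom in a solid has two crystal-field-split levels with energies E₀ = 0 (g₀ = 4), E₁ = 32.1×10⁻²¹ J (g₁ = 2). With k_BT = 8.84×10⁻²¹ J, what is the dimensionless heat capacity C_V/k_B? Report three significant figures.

0.170

Eᵢ/kT = 0, 3.6312.
Z = Σ gᵢe^(−Eᵢ/kT) = 4·e^(−0) + 2·e^(−3.6312) = 4.0000 + 0.052969 = 4.0530.
⟨E⟩ = 0.41952, ⟨E²⟩ = 13.467.
C_V/k_B = (⟨E²⟩ − ⟨E⟩²)/(kT)² = (13.467 − 0.17600)/78.146 = 0.170.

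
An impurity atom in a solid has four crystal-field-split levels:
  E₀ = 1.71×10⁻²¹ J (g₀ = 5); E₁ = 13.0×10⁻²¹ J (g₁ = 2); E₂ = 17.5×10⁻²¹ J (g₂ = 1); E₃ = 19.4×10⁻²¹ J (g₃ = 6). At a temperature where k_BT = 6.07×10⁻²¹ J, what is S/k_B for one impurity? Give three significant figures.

Eᵢ/kT = 0.28171, 2.1417, 2.8830, 3.1960.
Z = Σ gᵢe^(−Eᵢ/kT) = 5·e^(−0.28171) + 2·e^(−2.1417) + 1·e^(−2.8830) + 6·e^(−3.1960) = 3.7725 + 0.23491 + 0.055967 + 0.24555 = 4.3089.
⟨E⟩ = Σ EᵢPᵢ = 3.5387 ×10⁻²¹ J.
S/k_B = ln Z + ⟨E⟩/kT = ln(4.3089) + 3.5387/6.07 = 1.4607 + 0.58298 = 2.04.

2.04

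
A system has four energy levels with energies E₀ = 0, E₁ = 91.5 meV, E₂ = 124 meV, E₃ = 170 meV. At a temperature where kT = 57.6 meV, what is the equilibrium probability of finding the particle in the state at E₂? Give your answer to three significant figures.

Eᵢ/kT = 0, 1.5885, 2.1528, 2.9514.
Z = Σ e^(−Eᵢ/kT) = e^(−0) + e^(−1.5885) + e^(−2.1528) + e^(−2.9514) = 1.0000 + 0.20423 + 0.11616 + 0.052266 = 1.3727.
P₂ = e^(−E₂/kT) / Z = 0.11616/1.3727 = 0.0846.

0.0846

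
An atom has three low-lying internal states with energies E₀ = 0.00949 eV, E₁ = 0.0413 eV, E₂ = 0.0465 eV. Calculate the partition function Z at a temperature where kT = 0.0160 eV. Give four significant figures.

Eᵢ/kT = 0.593125, 2.58125, 2.90625.
Z = Σ e^(−Eᵢ/kT) = e^(−0.593125) + e^(−2.58125) + e^(−2.90625) = 0.552598 + 0.0756793 + 0.0546804 = 0.682958.

Z = 0.6830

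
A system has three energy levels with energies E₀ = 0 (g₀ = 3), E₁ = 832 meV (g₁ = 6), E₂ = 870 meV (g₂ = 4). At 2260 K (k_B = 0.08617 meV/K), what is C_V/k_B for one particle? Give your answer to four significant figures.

k_BT = 0.08617 × 2260 K = 194.744 meV.
Eᵢ/kT = 0, 4.27228, 4.46740.
Z = Σ gᵢe^(−Eᵢ/kT) = 3·e^(−0) + 6·e^(−4.27228) + 4·e^(−4.46740) = 3.00000 + 0.0836996 + 0.0459085 = 3.12961.
⟨E⟩ = 35.0135 meV, ⟨E²⟩ = 29616.2 meV².
C_V/k_B = (⟨E²⟩ − ⟨E⟩²)/(kT)² = (29616.2 − 1225.95)/37925.2 = 0.7486.

0.7486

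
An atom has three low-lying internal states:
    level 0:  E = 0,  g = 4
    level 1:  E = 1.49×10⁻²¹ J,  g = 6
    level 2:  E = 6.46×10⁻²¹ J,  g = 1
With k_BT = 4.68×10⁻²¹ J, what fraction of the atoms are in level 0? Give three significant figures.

0.464

Eᵢ/kT = 0, 0.31838, 1.3803.
Z = Σ gᵢe^(−Eᵢ/kT) = 4·e^(−0) + 6·e^(−0.31838) + 1·e^(−1.3803) = 4.0000 + 4.3640 + 0.25150 = 8.6155.
P₀ = g₀ e^(−E₀/kT) / Z = 4.0000/8.6155 = 0.464.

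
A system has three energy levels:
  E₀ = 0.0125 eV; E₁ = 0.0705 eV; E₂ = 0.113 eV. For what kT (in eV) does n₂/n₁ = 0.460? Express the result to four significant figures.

0.05473 eV

n₂/n₁ = exp[−(E₂−E₁)/kT] = 0.460.
⇒ (E₂−E₁)/kT = ln(1/0.460) = ln(2.17391) = 0.776527.
kT = 0.0425 eV / 0.776527 = 0.05473 eV.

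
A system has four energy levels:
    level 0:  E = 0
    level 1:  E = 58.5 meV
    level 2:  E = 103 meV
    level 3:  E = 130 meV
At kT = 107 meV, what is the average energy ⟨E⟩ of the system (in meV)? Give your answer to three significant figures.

49.5 meV

Eᵢ/kT = 0, 0.54673, 0.96262, 1.2150.
Z = Σ e^(−Eᵢ/kT) = e^(−0) + e^(−0.54673) + e^(−0.96262) + e^(−1.2150) = 1.0000 + 0.57884 + 0.38189 + 0.29671 = 2.2574.
⟨E⟩ = Σ Eᵢ e^(−Eᵢ/kT) / Z = (0·1.0000 + 58.5·0.57884 + 103·0.38189 + 130·0.29671) / 2.2574 = 49.5 meV.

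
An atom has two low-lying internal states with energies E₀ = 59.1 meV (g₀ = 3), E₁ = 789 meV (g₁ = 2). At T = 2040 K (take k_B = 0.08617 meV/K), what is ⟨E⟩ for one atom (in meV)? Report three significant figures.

k_BT = 0.08617 × 2040 K = 175.79 meV.
Eᵢ/kT = 0.33620, 4.4883.
Z = Σ gᵢe^(−Eᵢ/kT) = 3·e^(−0.33620) + 2·e^(−4.4883) = 2.1434 + 0.022479 = 2.1659.
⟨E⟩ = Σ Eᵢ gᵢe^(−Eᵢ/kT) / Z = (59.1·2.1434 + 789·0.022479) / 2.1659 = 66.7 meV.

66.7 meV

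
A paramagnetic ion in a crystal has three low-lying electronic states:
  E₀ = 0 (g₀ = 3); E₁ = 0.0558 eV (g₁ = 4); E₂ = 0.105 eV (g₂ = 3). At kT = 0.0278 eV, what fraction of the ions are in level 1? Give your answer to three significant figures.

Eᵢ/kT = 0, 2.0072, 3.7770.
Z = Σ gᵢe^(−Eᵢ/kT) = 3·e^(−0) + 4·e^(−2.0072) + 3·e^(−3.7770) = 3.0000 + 0.53746 + 0.068674 = 3.6061.
P₁ = g₁ e^(−E₁/kT) / Z = 0.53746/3.6061 = 0.149.

0.149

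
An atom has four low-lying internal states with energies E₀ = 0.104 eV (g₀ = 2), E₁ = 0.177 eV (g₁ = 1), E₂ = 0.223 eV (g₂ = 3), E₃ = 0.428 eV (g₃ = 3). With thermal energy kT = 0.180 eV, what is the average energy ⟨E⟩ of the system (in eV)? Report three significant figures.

0.188 eV

Eᵢ/kT = 0.57778, 0.98333, 1.2389, 2.3778.
Z = Σ gᵢe^(−Eᵢ/kT) = 2·e^(−0.57778) + 1·e^(−0.98333) + 3·e^(−1.2389) + 3·e^(−2.3778) = 1.1223 + 0.37406 + 0.86911 + 0.27826 = 2.6437.
⟨E⟩ = Σ Eᵢ gᵢe^(−Eᵢ/kT) / Z = (0.104·1.1223 + 0.177·0.37406 + 0.223·0.86911 + 0.428·0.27826) / 2.6437 = 0.188 eV.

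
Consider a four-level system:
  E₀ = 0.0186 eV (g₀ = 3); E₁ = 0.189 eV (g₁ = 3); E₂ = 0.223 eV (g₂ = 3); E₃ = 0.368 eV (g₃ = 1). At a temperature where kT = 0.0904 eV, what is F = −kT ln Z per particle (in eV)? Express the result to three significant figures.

Eᵢ/kT = 0.20575, 2.0907, 2.4668, 4.0708.
Z = Σ gᵢe^(−Eᵢ/kT) = 3·e^(−0.20575) + 3·e^(−2.0907) + 3·e^(−2.4668) + 1·e^(−4.0708) = 2.4421 + 0.37080 + 0.25457 + 0.017064 = 3.0845.
F = −kT ln Z = −0.0904 × ln(3.0845) = −0.0904 × 1.1264 = -0.102 eV.

-0.102 eV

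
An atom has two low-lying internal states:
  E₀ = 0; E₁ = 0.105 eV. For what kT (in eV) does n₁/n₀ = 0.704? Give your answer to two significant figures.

0.30 eV

n₁/n₀ = exp[−(E₁−E₀)/kT] = 0.704.
⇒ (E₁−E₀)/kT = ln(1/0.704) = ln(1.420) = 0.3507.
kT = 0.105 eV / 0.3507 = 0.30 eV.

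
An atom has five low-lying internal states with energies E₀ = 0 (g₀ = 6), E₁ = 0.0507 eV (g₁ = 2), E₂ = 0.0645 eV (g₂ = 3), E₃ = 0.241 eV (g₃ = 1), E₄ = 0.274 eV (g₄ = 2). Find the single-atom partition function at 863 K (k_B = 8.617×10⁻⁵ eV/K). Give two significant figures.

k_BT = 8.617×10⁻⁵ × 863 K = 0.07436 eV.
Eᵢ/kT = 0, 0.6818, 0.8674, 3.241, 3.685.
Z = Σ gᵢe^(−Eᵢ/kT) = 6·e^(−0) + 2·e^(−0.6818) + 3·e^(−0.8674) + 1·e^(−3.241) + 2·e^(−3.685) = 6.000 + 1.011 + 1.260 + 0.03912 + 0.05019 = 8.360.

Z = 8.4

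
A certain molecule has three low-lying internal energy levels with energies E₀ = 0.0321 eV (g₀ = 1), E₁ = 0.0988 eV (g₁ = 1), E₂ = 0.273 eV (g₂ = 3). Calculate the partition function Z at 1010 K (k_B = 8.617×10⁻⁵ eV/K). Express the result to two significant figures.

Z = 1.1

k_BT = 8.617×10⁻⁵ × 1010 K = 0.08703 eV.
Eᵢ/kT = 0.3688, 1.135, 3.137.
Z = Σ gᵢe^(−Eᵢ/kT) = 1·e^(−0.3688) + 1·e^(−1.135) + 3·e^(−3.137) = 0.6916 + 0.3214 + 0.1302 = 1.143.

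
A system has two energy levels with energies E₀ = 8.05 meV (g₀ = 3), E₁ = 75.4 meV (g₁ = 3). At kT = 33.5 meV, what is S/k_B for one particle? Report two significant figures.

1.5

Eᵢ/kT = 0.2403, 2.251.
Z = Σ gᵢe^(−Eᵢ/kT) = 3·e^(−0.2403) + 3·e^(−2.251) = 2.359 + 0.3159 = 2.675.
⟨E⟩ = Σ EᵢPᵢ = 16.00 meV.
S/k_B = ln Z + ⟨E⟩/kT = ln(2.675) + 16.00/33.5 = 0.9839 + 0.4776 = 1.5.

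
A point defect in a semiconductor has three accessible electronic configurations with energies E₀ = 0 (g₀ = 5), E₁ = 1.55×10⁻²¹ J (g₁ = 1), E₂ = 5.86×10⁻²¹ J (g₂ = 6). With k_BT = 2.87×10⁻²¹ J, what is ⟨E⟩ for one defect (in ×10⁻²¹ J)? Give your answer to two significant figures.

0.86 ×10⁻²¹ J

Eᵢ/kT = 0, 0.5401, 2.042.
Z = Σ gᵢe^(−Eᵢ/kT) = 5·e^(−0) + 1·e^(−0.5401) + 6·e^(−2.042) = 5.000 + 0.5827 + 0.7786 = 6.361.
⟨E⟩ = Σ Eᵢ gᵢe^(−Eᵢ/kT) / Z = (0·5.000 + 1.55·0.5827 + 5.86·0.7786) / 6.361 = 0.86 ×10⁻²¹ J.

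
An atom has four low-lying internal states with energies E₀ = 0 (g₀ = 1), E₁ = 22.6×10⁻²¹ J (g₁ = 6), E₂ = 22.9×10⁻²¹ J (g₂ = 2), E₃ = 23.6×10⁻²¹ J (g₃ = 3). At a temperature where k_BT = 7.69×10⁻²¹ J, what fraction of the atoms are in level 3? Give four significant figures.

Eᵢ/kT = 0, 2.93888, 2.97789, 3.06892.
Z = Σ gᵢe^(−Eᵢ/kT) = 1·e^(−0) + 6·e^(−2.93888) + 2·e^(−2.97789) + 3·e^(−3.06892) = 1.00000 + 0.317550 + 0.101800 + 0.139414 = 1.55876.
P₃ = g₃ e^(−E₃/kT) / Z = 0.139414/1.55876 = 0.08944.

0.08944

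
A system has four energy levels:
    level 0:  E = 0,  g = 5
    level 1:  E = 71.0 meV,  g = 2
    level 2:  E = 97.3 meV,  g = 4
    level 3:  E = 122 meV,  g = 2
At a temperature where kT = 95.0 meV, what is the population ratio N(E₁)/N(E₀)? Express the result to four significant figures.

n₁/n₀ = (g₁/g₀) exp[−(E₁−E₀)/kT] = (2/5) × exp(−(71.0 meV)/(95.0 meV)) = (2/5) × exp(-0.747368) = 0.1894.

0.1894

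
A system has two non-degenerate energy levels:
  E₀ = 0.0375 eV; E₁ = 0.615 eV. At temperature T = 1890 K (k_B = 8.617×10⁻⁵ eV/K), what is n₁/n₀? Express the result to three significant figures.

0.0288

k_BT = 8.617×10⁻⁵ × 1890 K = 0.16286 eV.
n₁/n₀ = exp[−(E₁−E₀)/kT] = exp(−(0.5775 eV)/(0.16286 eV)) = exp(-3.5460) = 0.0288.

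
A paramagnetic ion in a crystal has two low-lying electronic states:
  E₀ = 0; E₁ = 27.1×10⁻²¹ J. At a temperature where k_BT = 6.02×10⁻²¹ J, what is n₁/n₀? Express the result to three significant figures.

n₁/n₀ = exp[−(E₁−E₀)/kT] = exp(−(27.1 ×10⁻²¹ J)/(6.02 ×10⁻²¹ J)) = exp(-4.5017) = 0.0111.

0.0111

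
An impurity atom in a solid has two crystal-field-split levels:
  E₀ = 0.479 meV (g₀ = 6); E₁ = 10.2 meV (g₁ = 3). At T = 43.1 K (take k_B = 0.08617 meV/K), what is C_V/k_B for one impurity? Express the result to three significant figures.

0.233

k_BT = 0.08617 × 43.1 K = 3.7139 meV.
Eᵢ/kT = 0.12897, 2.7464.
Z = Σ gᵢe^(−Eᵢ/kT) = 6·e^(−0.12897) + 3·e^(−2.7464) = 5.2740 + 0.19248 = 5.4665.
⟨E⟩ = 0.82128 meV, ⟨E²⟩ = 3.8847 meV².
C_V/k_B = (⟨E²⟩ − ⟨E⟩²)/(kT)² = (3.8847 − 0.67450)/13.793 = 0.233.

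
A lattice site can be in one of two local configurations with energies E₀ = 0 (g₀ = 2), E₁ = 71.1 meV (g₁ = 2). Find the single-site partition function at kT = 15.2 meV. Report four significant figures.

Z = 2.019

Eᵢ/kT = 0, 4.67763.
Z = Σ gᵢe^(−Eᵢ/kT) = 2·e^(−0) + 2·e^(−4.67763) = 2.00000 + 0.0186021 = 2.01860.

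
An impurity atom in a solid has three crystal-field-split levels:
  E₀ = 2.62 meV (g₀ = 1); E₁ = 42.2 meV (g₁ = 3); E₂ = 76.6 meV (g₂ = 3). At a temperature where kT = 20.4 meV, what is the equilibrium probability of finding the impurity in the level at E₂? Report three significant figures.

0.0528

Eᵢ/kT = 0.12843, 2.0686, 3.7549.
Z = Σ gᵢe^(−Eᵢ/kT) = 1·e^(−0.12843) + 3·e^(−2.0686) + 3·e^(−3.7549) = 0.87948 + 0.37909 + 0.070208 = 1.3288.
P₂ = g₂ e^(−E₂/kT) / Z = 0.070208/1.3288 = 0.0528.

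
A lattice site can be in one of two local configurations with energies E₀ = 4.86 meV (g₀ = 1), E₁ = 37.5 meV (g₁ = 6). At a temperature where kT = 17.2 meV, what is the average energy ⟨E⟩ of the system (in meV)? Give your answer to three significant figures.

20.3 meV

Eᵢ/kT = 0.28256, 2.1802.
Z = Σ gᵢe^(−Eᵢ/kT) = 1·e^(−0.28256) + 6·e^(−2.1802) = 0.75385 + 0.67811 = 1.4320.
⟨E⟩ = Σ Eᵢ gᵢe^(−Eᵢ/kT) / Z = (4.86·0.75385 + 37.5·0.67811) / 1.4320 = 20.3 meV.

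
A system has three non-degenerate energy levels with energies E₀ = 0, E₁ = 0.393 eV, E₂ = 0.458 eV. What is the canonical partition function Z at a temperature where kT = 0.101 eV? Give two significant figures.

Z = 1.0

Eᵢ/kT = 0, 3.891, 4.535.
Z = Σ e^(−Eᵢ/kT) = e^(−0) + e^(−3.891) + e^(−4.535) = 1.000 + 0.02042 + 0.01073 = 1.031.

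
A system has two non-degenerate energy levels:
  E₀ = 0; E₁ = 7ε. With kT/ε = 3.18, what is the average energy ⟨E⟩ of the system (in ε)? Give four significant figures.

0.6975 ε

Eᵢ/kT = 0, 2.20126.
Z = Σ e^(−Eᵢ/kT) = e^(−0) + e^(−2.20126) = 1.00000 + 0.110664 = 1.11066.
⟨E⟩ = Σ Eᵢ e^(−Eᵢ/kT) / Z = (0·1.00000 + 7·0.110664) / 1.11066 = 0.6975 ε.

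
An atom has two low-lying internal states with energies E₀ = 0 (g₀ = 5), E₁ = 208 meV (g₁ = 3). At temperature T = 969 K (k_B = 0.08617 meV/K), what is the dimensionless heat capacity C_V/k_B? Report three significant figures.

0.280

k_BT = 0.08617 × 969 K = 83.499 meV.
Eᵢ/kT = 0, 2.4910.
Z = Σ gᵢe^(−Eᵢ/kT) = 5·e^(−0) + 3·e^(−2.4910) = 5.0000 + 0.24848 = 5.2485.
⟨E⟩ = 9.8474 meV, ⟨E²⟩ = 2048.2 meV².
C_V/k_B = (⟨E²⟩ − ⟨E⟩²)/(kT)² = (2048.2 − 96.971)/6972.1 = 0.280.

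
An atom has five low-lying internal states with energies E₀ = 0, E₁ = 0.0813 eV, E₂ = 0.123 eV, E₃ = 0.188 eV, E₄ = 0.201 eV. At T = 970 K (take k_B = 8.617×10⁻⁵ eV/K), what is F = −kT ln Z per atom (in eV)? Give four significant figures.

-0.04929 eV

k_BT = 8.617×10⁻⁵ × 970 K = 0.0835849 eV.
Eᵢ/kT = 0, 0.972664, 1.47156, 2.24921, 2.40474.
Z = Σ e^(−Eᵢ/kT) = e^(−0) + e^(−0.972664) + e^(−1.47156) + e^(−2.24921) + e^(−2.40474) = 1.00000 + 0.378075 + 0.229567 + 0.105483 + 0.0902890 = 1.80341.
F = −kT ln Z = −0.0835849 × ln(1.80341) = −0.0835849 × 0.589679 = -0.04929 eV.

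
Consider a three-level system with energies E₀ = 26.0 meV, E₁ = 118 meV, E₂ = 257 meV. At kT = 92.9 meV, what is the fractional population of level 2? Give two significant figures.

Eᵢ/kT = 0.2799, 1.270, 2.766.
Z = Σ e^(−Eᵢ/kT) = e^(−0.2799) + e^(−1.270) + e^(−2.766) = 0.7559 + 0.2808 + 0.06291 = 1.100.
P₂ = e^(−E₂/kT) / Z = 0.06291/1.100 = 0.057.

0.057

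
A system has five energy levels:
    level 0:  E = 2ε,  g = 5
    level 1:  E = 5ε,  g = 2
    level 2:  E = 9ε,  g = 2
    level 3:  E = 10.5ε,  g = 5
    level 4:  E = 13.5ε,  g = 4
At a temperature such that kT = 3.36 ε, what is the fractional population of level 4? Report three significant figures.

Eᵢ/kT = 0.59524, 1.4881, 2.6786, 3.1250, 4.0179.
Z = Σ gᵢe^(−Eᵢ/kT) = 5·e^(−0.59524) + 2·e^(−1.4881) + 2·e^(−2.6786) + 5·e^(−3.1250) + 4·e^(−4.0179) = 2.7572 + 0.45160 + 0.13732 + 0.21968 + 0.071963 = 3.6378.
P₄ = g₄ e^(−E₄/kT) / Z = 0.071963/3.6378 = 0.0198.

0.0198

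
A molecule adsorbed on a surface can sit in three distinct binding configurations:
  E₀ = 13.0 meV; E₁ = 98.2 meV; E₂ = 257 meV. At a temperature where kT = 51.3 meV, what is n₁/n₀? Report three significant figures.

0.190

n₁/n₀ = exp[−(E₁−E₀)/kT] = exp(−(85.2 meV)/(51.3 meV)) = exp(-1.6608) = 0.190.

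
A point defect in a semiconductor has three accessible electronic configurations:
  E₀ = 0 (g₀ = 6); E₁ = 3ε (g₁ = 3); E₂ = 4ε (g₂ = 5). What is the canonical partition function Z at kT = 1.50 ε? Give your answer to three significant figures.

Z = 6.75

Eᵢ/kT = 0, 2.0000, 2.6667.
Z = Σ gᵢe^(−Eᵢ/kT) = 6·e^(−0) + 3·e^(−2.0000) + 5·e^(−2.6667) = 6.0000 + 0.40601 + 0.34741 = 6.7534.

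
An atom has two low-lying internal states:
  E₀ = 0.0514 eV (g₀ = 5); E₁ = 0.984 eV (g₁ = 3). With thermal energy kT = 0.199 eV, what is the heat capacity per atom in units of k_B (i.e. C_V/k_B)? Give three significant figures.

Eᵢ/kT = 0.25829, 4.9447.
Z = Σ gᵢe^(−Eᵢ/kT) = 5·e^(−0.25829) + 3·e^(−4.9447) = 3.8619 + 0.021363 = 3.8833.
⟨E⟩ = 0.056530 eV, ⟨E²⟩ = 0.0079540 eV².
C_V/k_B = (⟨E²⟩ − ⟨E⟩²)/(kT)² = (0.0079540 − 0.0031956)/0.039601 = 0.120.

0.120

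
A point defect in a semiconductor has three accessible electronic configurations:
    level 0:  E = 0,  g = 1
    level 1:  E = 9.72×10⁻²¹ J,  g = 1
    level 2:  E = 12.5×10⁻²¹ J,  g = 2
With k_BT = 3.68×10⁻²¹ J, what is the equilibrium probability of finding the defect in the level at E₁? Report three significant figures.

Eᵢ/kT = 0, 2.6413, 3.3967.
Z = Σ gᵢe^(−Eᵢ/kT) = 1·e^(−0) + 1·e^(−2.6413) + 2·e^(−3.3967) = 1.0000 + 0.071269 + 0.066967 = 1.1382.
P₁ = g₁ e^(−E₁/kT) / Z = 0.071269/1.1382 = 0.0626.

0.0626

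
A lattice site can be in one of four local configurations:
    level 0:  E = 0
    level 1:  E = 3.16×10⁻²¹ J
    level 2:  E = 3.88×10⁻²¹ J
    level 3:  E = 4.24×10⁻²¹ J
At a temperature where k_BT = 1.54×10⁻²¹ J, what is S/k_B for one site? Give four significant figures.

0.7455

Eᵢ/kT = 0, 2.05195, 2.51948, 2.75325.
Z = Σ e^(−Eᵢ/kT) = e^(−0) + e^(−2.05195) + e^(−2.51948) + e^(−2.75325) = 1.00000 + 0.128484 + 0.0805015 + 0.0637204 = 1.27271.
⟨E⟩ = Σ EᵢPᵢ = 0.776712 ×10⁻²¹ J.
S/k_B = ln Z + ⟨E⟩/kT = ln(1.27271) + 0.776712/1.54 = 0.241148 + 0.504358 = 0.7455.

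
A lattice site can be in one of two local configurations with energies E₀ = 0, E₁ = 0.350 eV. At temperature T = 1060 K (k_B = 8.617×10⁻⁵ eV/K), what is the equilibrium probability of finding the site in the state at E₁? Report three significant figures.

k_BT = 8.617×10⁻⁵ × 1060 K = 0.091340 eV.
Eᵢ/kT = 0, 3.8318.
Z = Σ e^(−Eᵢ/kT) = e^(−0) + e^(−3.8318) = 1.0000 + 0.021671 = 1.0217.
P₁ = e^(−E₁/kT) / Z = 0.021671/1.0217 = 0.0212.

0.0212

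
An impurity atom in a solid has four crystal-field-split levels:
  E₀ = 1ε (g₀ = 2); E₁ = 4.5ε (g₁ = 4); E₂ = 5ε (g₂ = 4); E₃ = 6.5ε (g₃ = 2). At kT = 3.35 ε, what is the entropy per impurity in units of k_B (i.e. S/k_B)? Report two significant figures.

Eᵢ/kT = 0.2985, 1.343, 1.493, 1.940.
Z = Σ gᵢe^(−Eᵢ/kT) = 2·e^(−0.2985) + 4·e^(−1.343) + 4·e^(−1.493) + 2·e^(−1.940) = 1.484 + 1.044 + 0.8988 + 0.2874 = 3.714.
⟨E⟩ = Σ EᵢPᵢ = 3.378 ε.
S/k_B = ln Z + ⟨E⟩/kT = ln(3.714) + 3.378/3.35 = 1.312 + 1.008 = 2.3.

2.3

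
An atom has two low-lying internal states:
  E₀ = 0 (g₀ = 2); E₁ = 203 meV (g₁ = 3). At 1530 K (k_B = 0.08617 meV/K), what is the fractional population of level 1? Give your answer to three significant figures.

k_BT = 0.08617 × 1530 K = 131.84 meV.
Eᵢ/kT = 0, 1.5397.
Z = Σ gᵢe^(−Eᵢ/kT) = 2·e^(−0) + 3·e^(−1.5397) = 2.0000 + 0.64334 = 2.6433.
P₁ = g₁ e^(−E₁/kT) / Z = 0.64334/2.6433 = 0.243.

0.243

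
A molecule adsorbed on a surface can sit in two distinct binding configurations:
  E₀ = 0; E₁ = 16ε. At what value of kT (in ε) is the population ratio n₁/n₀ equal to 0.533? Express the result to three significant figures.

25.4 ε

n₁/n₀ = exp[−(E₁−E₀)/kT] = 0.533.
⇒ (E₁−E₀)/kT = ln(1/0.533) = ln(1.8762) = 0.62925.
kT = 16ε / 0.62925 = 25.4 ε.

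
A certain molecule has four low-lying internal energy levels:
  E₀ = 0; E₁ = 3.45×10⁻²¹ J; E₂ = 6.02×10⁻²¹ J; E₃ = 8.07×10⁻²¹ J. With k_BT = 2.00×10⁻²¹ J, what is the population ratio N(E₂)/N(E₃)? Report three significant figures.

n₂/n₃ = exp[−(E₂−E₃)/kT] = exp(−(-2.05 ×10⁻²¹ J)/(2.00 ×10⁻²¹ J)) = exp(1.0250) = 2.79.

2.79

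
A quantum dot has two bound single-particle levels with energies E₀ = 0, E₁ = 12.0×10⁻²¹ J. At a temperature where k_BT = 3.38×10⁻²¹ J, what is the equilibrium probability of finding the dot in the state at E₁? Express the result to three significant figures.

0.0279

Eᵢ/kT = 0, 3.5503.
Z = Σ e^(−Eᵢ/kT) = e^(−0) + e^(−3.5503) = 1.0000 + 0.028716 = 1.0287.
P₁ = e^(−E₁/kT) / Z = 0.028716/1.0287 = 0.0279.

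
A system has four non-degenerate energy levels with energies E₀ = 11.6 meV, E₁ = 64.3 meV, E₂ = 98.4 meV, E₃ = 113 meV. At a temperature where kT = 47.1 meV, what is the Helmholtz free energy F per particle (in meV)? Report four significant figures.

Eᵢ/kT = 0.246285, 1.36518, 2.08917, 2.39915.
Z = Σ e^(−Eᵢ/kT) = e^(−0.246285) + e^(−1.36518) + e^(−2.08917) + e^(−2.39915) = 0.781699 + 0.255335 + 0.123790 + 0.0907951 = 1.25162.
F = −kT ln Z = −47.1 × ln(1.25162) = −47.1 × 0.224439 = -10.57 meV.

-10.57 meV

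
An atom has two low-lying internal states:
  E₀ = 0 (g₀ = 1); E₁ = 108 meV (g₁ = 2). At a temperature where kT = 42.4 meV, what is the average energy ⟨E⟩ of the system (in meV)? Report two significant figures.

15 meV

Eᵢ/kT = 0, 2.547.
Z = Σ gᵢe^(−Eᵢ/kT) = 1·e^(−0) + 2·e^(−2.547) = 1.000 + 0.1566 = 1.157.
⟨E⟩ = Σ Eᵢ gᵢe^(−Eᵢ/kT) / Z = (0·1.000 + 108·0.1566) / 1.157 = 15 meV.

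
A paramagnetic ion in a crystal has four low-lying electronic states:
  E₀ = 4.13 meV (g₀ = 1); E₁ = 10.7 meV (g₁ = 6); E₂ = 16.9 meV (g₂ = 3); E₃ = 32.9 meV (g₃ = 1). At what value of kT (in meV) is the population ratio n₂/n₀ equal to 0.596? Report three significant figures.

7.90 meV

n₂/n₀ = (g₂/g₀) exp[−(E₂−E₀)/kT] = 0.596.
⇒ (E₂−E₀)/kT = ln((3/1)/0.596) = ln(5.0336) = 1.6161.
kT = 12.77 meV / 1.6161 = 7.90 meV.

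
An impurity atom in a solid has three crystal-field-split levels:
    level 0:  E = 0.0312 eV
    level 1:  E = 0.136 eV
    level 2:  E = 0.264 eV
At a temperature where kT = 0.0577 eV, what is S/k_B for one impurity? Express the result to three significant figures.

Eᵢ/kT = 0.54073, 2.3570, 4.5754.
Z = Σ e^(−Eᵢ/kT) = e^(−0.54073) + e^(−2.3570) + e^(−4.5754) = 0.58232 + 0.094704 + 0.010302 = 0.68733.
⟨E⟩ = Σ EᵢPᵢ = 0.049129 eV.
S/k_B = ln Z + ⟨E⟩/kT = ln(0.68733) + 0.049129/0.0577 = -0.37494 + 0.85146 = 0.477.

0.477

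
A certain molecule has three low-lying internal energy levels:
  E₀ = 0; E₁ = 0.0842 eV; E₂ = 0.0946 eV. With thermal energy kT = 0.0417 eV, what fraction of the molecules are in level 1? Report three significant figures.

Eᵢ/kT = 0, 2.0192, 2.2686.
Z = Σ e^(−Eᵢ/kT) = e^(−0) + e^(−2.0192) + e^(−2.2686) = 1.0000 + 0.13276 + 0.10346 = 1.2362.
P₁ = e^(−E₁/kT) / Z = 0.13276/1.2362 = 0.107.

0.107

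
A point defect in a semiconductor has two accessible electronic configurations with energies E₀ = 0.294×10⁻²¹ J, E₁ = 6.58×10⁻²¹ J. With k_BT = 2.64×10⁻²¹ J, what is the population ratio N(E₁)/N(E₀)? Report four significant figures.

0.09245

n₁/n₀ = exp[−(E₁−E₀)/kT] = exp(−(6.286 ×10⁻²¹ J)/(2.64 ×10⁻²¹ J)) = exp(-2.38106) = 0.09245.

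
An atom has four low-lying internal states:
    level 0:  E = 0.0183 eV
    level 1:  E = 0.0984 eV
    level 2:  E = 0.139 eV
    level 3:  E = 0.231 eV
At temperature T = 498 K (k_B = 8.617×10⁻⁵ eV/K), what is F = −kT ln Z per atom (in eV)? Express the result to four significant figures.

k_BT = 8.617×10⁻⁵ × 498 K = 0.0429127 eV.
Eᵢ/kT = 0.426447, 2.29303, 3.23913, 5.38302.
Z = Σ e^(−Eᵢ/kT) = e^(−0.426447) + e^(−2.29303) + e^(−3.23913) + e^(−5.38302) = 0.652824 + 0.100960 + 0.0391980 + 0.00459393 = 0.797576.
F = −kT ln Z = −0.0429127 × ln(0.797576) = −0.0429127 × -0.226178 = 0.009706 eV.

0.009706 eV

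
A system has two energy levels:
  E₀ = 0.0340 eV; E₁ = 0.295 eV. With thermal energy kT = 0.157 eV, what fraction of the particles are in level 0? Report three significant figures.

0.841

Eᵢ/kT = 0.21656, 1.8790.
Z = Σ e^(−Eᵢ/kT) = e^(−0.21656) + e^(−1.8790) = 0.80528 + 0.15274 = 0.95802.
P₀ = e^(−E₀/kT) / Z = 0.80528/0.95802 = 0.841.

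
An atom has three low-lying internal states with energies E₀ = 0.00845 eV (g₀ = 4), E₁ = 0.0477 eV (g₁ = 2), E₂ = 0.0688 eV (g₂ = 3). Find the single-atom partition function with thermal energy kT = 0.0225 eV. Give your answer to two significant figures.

Z = 3.1

Eᵢ/kT = 0.3756, 2.120, 3.058.
Z = Σ gᵢe^(−Eᵢ/kT) = 4·e^(−0.3756) + 2·e^(−2.120) + 3·e^(−3.058) = 2.748 + 0.2401 + 0.1409 = 3.129.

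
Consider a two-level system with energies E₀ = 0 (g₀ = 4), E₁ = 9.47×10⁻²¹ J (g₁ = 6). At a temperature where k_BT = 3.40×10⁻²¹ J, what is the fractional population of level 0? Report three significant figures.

Eᵢ/kT = 0, 2.7853.
Z = Σ gᵢe^(−Eᵢ/kT) = 4·e^(−0) + 6·e^(−2.7853) = 4.0000 + 0.37026 = 4.3703.
P₀ = g₀ e^(−E₀/kT) / Z = 4.0000/4.3703 = 0.915.

0.915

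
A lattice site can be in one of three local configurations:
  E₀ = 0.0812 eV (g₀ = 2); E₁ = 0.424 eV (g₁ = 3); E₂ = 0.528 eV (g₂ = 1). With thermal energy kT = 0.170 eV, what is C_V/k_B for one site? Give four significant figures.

Eᵢ/kT = 0.477647, 2.49412, 3.10588.
Z = Σ gᵢe^(−Eᵢ/kT) = 2·e^(−0.477647) + 3·e^(−2.49412) + 1·e^(−3.10588) = 1.24048 + 0.247707 + 0.0447851 = 1.53297.
⟨E⟩ = 0.149645 eV, ⟨E²⟩ = 0.0425293 eV².
C_V/k_B = (⟨E²⟩ − ⟨E⟩²)/(kT)² = (0.0425293 − 0.0223936)/0.0289000 = 0.6967.

0.6967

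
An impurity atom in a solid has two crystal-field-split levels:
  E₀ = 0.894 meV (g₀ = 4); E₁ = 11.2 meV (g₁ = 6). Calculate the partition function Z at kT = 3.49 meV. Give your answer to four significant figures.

Z = 3.338

Eᵢ/kT = 0.256160, 3.20917.
Z = Σ gᵢe^(−Eᵢ/kT) = 4·e^(−0.256160) + 6·e^(−3.20917) = 3.09607 + 0.242341 = 3.33841.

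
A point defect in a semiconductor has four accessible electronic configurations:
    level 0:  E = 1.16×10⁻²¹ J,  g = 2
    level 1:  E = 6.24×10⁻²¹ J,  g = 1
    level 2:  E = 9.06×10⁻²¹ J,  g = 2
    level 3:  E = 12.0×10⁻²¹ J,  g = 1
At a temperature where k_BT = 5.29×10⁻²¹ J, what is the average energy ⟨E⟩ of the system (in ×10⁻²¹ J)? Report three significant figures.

3.49 ×10⁻²¹ J

Eᵢ/kT = 0.21928, 1.1796, 1.7127, 2.2684.
Z = Σ gᵢe^(−Eᵢ/kT) = 2·e^(−0.21928) + 1·e^(−1.1796) + 2·e^(−1.7127) + 1·e^(−2.2684) = 1.6062 + 0.30740 + 0.36076 + 0.10348 = 2.3778.
⟨E⟩ = Σ Eᵢ gᵢe^(−Eᵢ/kT) / Z = (1.16·1.6062 + 6.24·0.30740 + 9.06·0.36076 + 12.0·0.10348) / 2.3778 = 3.49 ×10⁻²¹ J.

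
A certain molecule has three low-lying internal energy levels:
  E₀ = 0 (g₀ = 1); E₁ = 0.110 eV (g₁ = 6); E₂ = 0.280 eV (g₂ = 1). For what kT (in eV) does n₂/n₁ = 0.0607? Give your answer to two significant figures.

n₂/n₁ = (g₂/g₁) exp[−(E₂−E₁)/kT] = 0.0607.
⇒ (E₂−E₁)/kT = ln((1/6)/0.0607) = ln(2.746) = 1.010.
kT = 0.170 eV / 1.010 = 0.17 eV.

0.17 eV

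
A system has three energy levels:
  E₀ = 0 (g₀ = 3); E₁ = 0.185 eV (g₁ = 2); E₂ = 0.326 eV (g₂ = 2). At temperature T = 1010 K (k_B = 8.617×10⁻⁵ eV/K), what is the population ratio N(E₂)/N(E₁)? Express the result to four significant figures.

0.1979

k_BT = 8.617×10⁻⁵ × 1010 K = 0.0870317 eV.
n₂/n₁ = (g₂/g₁) exp[−(E₂−E₁)/kT] = (2/2) × exp(−(0.141 eV)/(0.0870317 eV)) = (2/2) × exp(-1.62010) = 0.1979.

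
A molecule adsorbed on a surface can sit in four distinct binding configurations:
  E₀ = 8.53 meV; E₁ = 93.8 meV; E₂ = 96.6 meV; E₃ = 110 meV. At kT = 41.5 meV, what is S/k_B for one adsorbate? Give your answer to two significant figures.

Eᵢ/kT = 0.2055, 2.260, 2.328, 2.651.
Z = Σ e^(−Eᵢ/kT) = e^(−0.2055) + e^(−2.260) + e^(−2.328) + e^(−2.651) = 0.8142 + 0.1044 + 0.09749 + 0.07058 = 1.087.
⟨E⟩ = Σ EᵢPᵢ = 31.20 meV.
S/k_B = ln Z + ⟨E⟩/kT = ln(1.087) + 31.20/41.5 = 0.08342 + 0.7518 = 0.84.

0.84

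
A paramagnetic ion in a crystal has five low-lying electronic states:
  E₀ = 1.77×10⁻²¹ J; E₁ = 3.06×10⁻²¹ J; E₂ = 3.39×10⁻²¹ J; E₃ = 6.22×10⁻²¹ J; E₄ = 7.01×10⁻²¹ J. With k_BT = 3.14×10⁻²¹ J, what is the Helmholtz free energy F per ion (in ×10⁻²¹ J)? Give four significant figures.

Eᵢ/kT = 0.563694, 0.974522, 1.07962, 1.98089, 2.23248.
Z = Σ e^(−Eᵢ/kT) = e^(−0.563694) + e^(−0.974522) + e^(−1.07962) + e^(−1.98089) + e^(−2.23248) = 0.569103 + 0.377373 + 0.339725 + 0.137946 + 0.107262 = 1.53141.
F = −kT ln Z = −3.14 × ln(1.53141) = −3.14 × 0.426189 = -1.338 ×10⁻²¹ J.

-1.338 ×10⁻²¹ J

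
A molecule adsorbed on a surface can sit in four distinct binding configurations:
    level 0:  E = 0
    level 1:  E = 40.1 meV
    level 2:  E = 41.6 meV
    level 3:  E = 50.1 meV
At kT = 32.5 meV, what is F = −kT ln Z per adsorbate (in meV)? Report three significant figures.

-18.8 meV

Eᵢ/kT = 0, 1.2338, 1.2800, 1.5415.
Z = Σ e^(−Eᵢ/kT) = e^(−0) + e^(−1.2338) + e^(−1.2800) + e^(−1.5415) = 1.0000 + 0.29118 + 0.27804 + 0.21406 = 1.7833.
F = −kT ln Z = −32.5 × ln(1.7833) = −32.5 × 0.57847 = -18.8 meV.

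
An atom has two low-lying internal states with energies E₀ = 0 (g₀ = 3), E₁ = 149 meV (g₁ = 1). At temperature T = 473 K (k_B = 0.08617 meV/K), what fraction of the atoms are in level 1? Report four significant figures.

0.008541

k_BT = 0.08617 × 473 K = 40.7584 meV.
Eᵢ/kT = 0, 3.65569.
Z = Σ gᵢe^(−Eᵢ/kT) = 3·e^(−0) + 1·e^(−3.65569) = 3.00000 + 0.0258437 = 3.02584.
P₁ = g₁ e^(−E₁/kT) / Z = 0.0258437/3.02584 = 0.008541.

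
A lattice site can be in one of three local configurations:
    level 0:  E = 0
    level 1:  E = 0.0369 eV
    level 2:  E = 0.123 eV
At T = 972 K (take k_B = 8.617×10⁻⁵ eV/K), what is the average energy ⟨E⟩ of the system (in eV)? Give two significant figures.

0.028 eV

k_BT = 8.617×10⁻⁵ × 972 K = 0.08376 eV.
Eᵢ/kT = 0, 0.4405, 1.468.
Z = Σ e^(−Eᵢ/kT) = e^(−0) + e^(−0.4405) + e^(−1.468) = 1.000 + 0.6437 + 0.2304 = 1.874.
⟨E⟩ = Σ Eᵢ e^(−Eᵢ/kT) / Z = (0·1.000 + 0.0369·0.6437 + 0.123·0.2304) / 1.874 = 0.028 eV.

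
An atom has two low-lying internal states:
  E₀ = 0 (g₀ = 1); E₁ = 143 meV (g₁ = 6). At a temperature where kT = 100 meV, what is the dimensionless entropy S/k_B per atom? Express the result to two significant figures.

1.7

Eᵢ/kT = 0, 1.430.
Z = Σ gᵢe^(−Eᵢ/kT) = 1·e^(−0) + 6·e^(−1.430) = 1.000 + 1.436 = 2.436.
⟨E⟩ = Σ EᵢPᵢ = 84.30 meV.
S/k_B = ln Z + ⟨E⟩/kT = ln(2.436) + 84.30/100 = 0.8904 + 0.8430 = 1.7.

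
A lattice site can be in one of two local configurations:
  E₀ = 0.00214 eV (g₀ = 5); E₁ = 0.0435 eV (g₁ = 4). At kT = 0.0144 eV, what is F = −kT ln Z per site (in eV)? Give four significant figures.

Eᵢ/kT = 0.148611, 3.02083.
Z = Σ gᵢe^(−Eᵢ/kT) = 5·e^(−0.148611) + 4·e^(−3.02083) = 4.30952 + 0.195043 = 4.50456.
F = −kT ln Z = −0.0144 × ln(4.50456) = −0.0144 × 1.50509 = -0.02167 eV.

-0.02167 eV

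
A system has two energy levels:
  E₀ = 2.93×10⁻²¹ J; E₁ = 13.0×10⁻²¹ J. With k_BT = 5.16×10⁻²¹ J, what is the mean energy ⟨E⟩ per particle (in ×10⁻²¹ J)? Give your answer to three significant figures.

Eᵢ/kT = 0.56783, 2.5194.
Z = Σ e^(−Eᵢ/kT) = e^(−0.56783) + e^(−2.5194) = 0.56675 + 0.080508 = 0.64726.
⟨E⟩ = Σ Eᵢ e^(−Eᵢ/kT) / Z = (2.93·0.56675 + 13.0·0.080508) / 0.64726 = 4.18 ×10⁻²¹ J.

4.18 ×10⁻²¹ J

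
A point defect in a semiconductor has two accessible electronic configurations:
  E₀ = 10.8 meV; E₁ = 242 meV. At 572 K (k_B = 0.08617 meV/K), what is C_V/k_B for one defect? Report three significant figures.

k_BT = 0.08617 × 572 K = 49.289 meV.
Eᵢ/kT = 0.21912, 4.9098.
Z = Σ e^(−Eᵢ/kT) = e^(−0.21912) + e^(−4.9098) = 0.80323 + 0.0073740 = 0.81060.
⟨E⟩ = 12.903 meV, ⟨E²⟩ = 648.33 meV².
C_V/k_B = (⟨E²⟩ − ⟨E⟩²)/(kT)² = (648.33 − 166.49)/2429.4 = 0.198.

0.198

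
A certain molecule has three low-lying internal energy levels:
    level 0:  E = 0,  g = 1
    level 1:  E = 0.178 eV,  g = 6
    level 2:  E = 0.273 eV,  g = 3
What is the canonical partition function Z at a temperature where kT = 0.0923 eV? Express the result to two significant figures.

Eᵢ/kT = 0, 1.928, 2.958.
Z = Σ gᵢe^(−Eᵢ/kT) = 1·e^(−0) + 6·e^(−1.928) + 3·e^(−2.958) = 1.000 + 0.8726 + 0.1558 = 2.028.

Z = 2.0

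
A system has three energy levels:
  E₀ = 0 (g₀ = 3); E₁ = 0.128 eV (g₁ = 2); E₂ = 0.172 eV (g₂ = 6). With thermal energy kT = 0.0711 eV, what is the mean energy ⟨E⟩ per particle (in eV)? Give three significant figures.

0.0347 eV

Eᵢ/kT = 0, 1.8003, 2.4191.
Z = Σ gᵢe^(−Eᵢ/kT) = 3·e^(−0) + 2·e^(−1.8003) + 6·e^(−2.4191) = 3.0000 + 0.33050 + 0.53401 = 3.8645.
⟨E⟩ = Σ Eᵢ gᵢe^(−Eᵢ/kT) / Z = (0·3.0000 + 0.128·0.33050 + 0.172·0.53401) / 3.8645 = 0.0347 eV.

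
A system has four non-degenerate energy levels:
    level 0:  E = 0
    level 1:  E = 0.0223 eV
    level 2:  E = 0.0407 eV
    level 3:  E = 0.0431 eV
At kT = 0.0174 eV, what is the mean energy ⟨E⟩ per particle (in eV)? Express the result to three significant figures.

0.00942 eV

Eᵢ/kT = 0, 1.2816, 2.3391, 2.4770.
Z = Σ e^(−Eᵢ/kT) = e^(−0) + e^(−1.2816) + e^(−2.3391) + e^(−2.4770) = 1.0000 + 0.27759 + 0.096414 + 0.083995 = 1.4580.
⟨E⟩ = Σ Eᵢ e^(−Eᵢ/kT) / Z = (0·1.0000 + 0.0223·0.27759 + 0.0407·0.096414 + 0.0431·0.083995) / 1.4580 = 0.00942 eV.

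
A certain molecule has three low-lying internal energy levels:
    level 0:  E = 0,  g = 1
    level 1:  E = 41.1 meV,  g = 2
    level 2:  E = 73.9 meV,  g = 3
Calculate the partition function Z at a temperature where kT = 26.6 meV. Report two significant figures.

Z = 1.6

Eᵢ/kT = 0, 1.545, 2.778.
Z = Σ gᵢe^(−Eᵢ/kT) = 1·e^(−0) + 2·e^(−1.545) + 3·e^(−2.778) = 1.000 + 0.4266 + 0.1865 = 1.613.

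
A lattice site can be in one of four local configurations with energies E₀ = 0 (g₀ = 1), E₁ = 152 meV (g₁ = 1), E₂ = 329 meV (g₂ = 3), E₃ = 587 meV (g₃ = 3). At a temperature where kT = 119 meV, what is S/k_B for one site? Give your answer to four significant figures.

Eᵢ/kT = 0, 1.27731, 2.76471, 4.93277.
Z = Σ gᵢe^(−Eᵢ/kT) = 1·e^(−0) + 1·e^(−1.27731) + 3·e^(−2.76471) + 3·e^(−4.93277) = 1.00000 + 0.278786 + 0.188983 + 0.0216195 = 1.48939.
⟨E⟩ = Σ EᵢPᵢ = 78.7178 meV.
S/k_B = ln Z + ⟨E⟩/kT = ln(1.48939) + 78.7178/119 = 0.398367 + 0.661494 = 1.060.

1.060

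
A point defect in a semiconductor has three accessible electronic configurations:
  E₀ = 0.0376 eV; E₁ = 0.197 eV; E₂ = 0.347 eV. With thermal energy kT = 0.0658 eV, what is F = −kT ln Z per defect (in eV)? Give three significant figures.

Eᵢ/kT = 0.57143, 2.9939, 5.2736.
Z = Σ e^(−Eᵢ/kT) = e^(−0.57143) + e^(−2.9939) + e^(−5.2736) = 0.56472 + 0.050092 + 0.0051251 = 0.61994.
F = −kT ln Z = −0.0658 × ln(0.61994) = −0.0658 × -0.47813 = 0.0315 eV.

0.0315 eV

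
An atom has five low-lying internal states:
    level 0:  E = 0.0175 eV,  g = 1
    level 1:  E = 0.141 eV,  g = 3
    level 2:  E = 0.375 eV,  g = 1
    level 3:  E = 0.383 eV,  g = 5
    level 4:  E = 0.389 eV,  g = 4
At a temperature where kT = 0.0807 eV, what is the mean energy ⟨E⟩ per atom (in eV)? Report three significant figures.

Eᵢ/kT = 0.21685, 1.7472, 4.6468, 4.7460, 4.8203.
Z = Σ gᵢe^(−Eᵢ/kT) = 1·e^(−0.21685) + 3·e^(−1.7472) + 1·e^(−4.6468) + 5·e^(−4.7460) + 4·e^(−4.8203) = 0.80505 + 0.52278 + 0.0095922 + 0.043432 + 0.032257 = 1.4131.
⟨E⟩ = Σ Eᵢ gᵢe^(−Eᵢ/kT) / Z = (0.0175·0.80505 + 0.141·0.52278 + 0.375·0.0095922 + 0.383·0.043432 + 0.389·0.032257) / 1.4131 = 0.0853 eV.

0.0853 eV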